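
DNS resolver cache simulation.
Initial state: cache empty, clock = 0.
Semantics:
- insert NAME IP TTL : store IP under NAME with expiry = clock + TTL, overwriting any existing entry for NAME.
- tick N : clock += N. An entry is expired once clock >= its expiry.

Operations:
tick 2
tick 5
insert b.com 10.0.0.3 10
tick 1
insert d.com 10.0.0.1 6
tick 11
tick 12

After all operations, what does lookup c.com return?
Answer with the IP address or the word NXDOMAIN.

Answer: NXDOMAIN

Derivation:
Op 1: tick 2 -> clock=2.
Op 2: tick 5 -> clock=7.
Op 3: insert b.com -> 10.0.0.3 (expiry=7+10=17). clock=7
Op 4: tick 1 -> clock=8.
Op 5: insert d.com -> 10.0.0.1 (expiry=8+6=14). clock=8
Op 6: tick 11 -> clock=19. purged={b.com,d.com}
Op 7: tick 12 -> clock=31.
lookup c.com: not in cache (expired or never inserted)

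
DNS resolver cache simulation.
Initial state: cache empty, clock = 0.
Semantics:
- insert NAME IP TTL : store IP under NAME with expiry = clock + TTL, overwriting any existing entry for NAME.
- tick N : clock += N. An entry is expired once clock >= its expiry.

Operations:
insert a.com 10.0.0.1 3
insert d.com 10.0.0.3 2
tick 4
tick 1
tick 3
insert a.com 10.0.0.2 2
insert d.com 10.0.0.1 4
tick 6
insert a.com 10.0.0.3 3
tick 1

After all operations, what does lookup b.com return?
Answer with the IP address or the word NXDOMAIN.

Op 1: insert a.com -> 10.0.0.1 (expiry=0+3=3). clock=0
Op 2: insert d.com -> 10.0.0.3 (expiry=0+2=2). clock=0
Op 3: tick 4 -> clock=4. purged={a.com,d.com}
Op 4: tick 1 -> clock=5.
Op 5: tick 3 -> clock=8.
Op 6: insert a.com -> 10.0.0.2 (expiry=8+2=10). clock=8
Op 7: insert d.com -> 10.0.0.1 (expiry=8+4=12). clock=8
Op 8: tick 6 -> clock=14. purged={a.com,d.com}
Op 9: insert a.com -> 10.0.0.3 (expiry=14+3=17). clock=14
Op 10: tick 1 -> clock=15.
lookup b.com: not in cache (expired or never inserted)

Answer: NXDOMAIN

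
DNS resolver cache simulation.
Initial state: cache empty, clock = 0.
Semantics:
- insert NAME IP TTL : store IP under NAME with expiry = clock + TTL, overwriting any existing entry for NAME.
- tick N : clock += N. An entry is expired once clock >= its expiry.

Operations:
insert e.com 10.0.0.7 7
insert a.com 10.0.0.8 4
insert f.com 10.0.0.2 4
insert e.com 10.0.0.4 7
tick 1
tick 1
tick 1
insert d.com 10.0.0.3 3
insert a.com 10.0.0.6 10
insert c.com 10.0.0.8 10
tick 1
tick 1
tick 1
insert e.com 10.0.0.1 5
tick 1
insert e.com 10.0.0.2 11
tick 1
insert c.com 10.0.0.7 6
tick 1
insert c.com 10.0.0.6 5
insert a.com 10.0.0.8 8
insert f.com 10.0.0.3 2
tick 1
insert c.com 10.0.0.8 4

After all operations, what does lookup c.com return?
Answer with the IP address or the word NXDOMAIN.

Op 1: insert e.com -> 10.0.0.7 (expiry=0+7=7). clock=0
Op 2: insert a.com -> 10.0.0.8 (expiry=0+4=4). clock=0
Op 3: insert f.com -> 10.0.0.2 (expiry=0+4=4). clock=0
Op 4: insert e.com -> 10.0.0.4 (expiry=0+7=7). clock=0
Op 5: tick 1 -> clock=1.
Op 6: tick 1 -> clock=2.
Op 7: tick 1 -> clock=3.
Op 8: insert d.com -> 10.0.0.3 (expiry=3+3=6). clock=3
Op 9: insert a.com -> 10.0.0.6 (expiry=3+10=13). clock=3
Op 10: insert c.com -> 10.0.0.8 (expiry=3+10=13). clock=3
Op 11: tick 1 -> clock=4. purged={f.com}
Op 12: tick 1 -> clock=5.
Op 13: tick 1 -> clock=6. purged={d.com}
Op 14: insert e.com -> 10.0.0.1 (expiry=6+5=11). clock=6
Op 15: tick 1 -> clock=7.
Op 16: insert e.com -> 10.0.0.2 (expiry=7+11=18). clock=7
Op 17: tick 1 -> clock=8.
Op 18: insert c.com -> 10.0.0.7 (expiry=8+6=14). clock=8
Op 19: tick 1 -> clock=9.
Op 20: insert c.com -> 10.0.0.6 (expiry=9+5=14). clock=9
Op 21: insert a.com -> 10.0.0.8 (expiry=9+8=17). clock=9
Op 22: insert f.com -> 10.0.0.3 (expiry=9+2=11). clock=9
Op 23: tick 1 -> clock=10.
Op 24: insert c.com -> 10.0.0.8 (expiry=10+4=14). clock=10
lookup c.com: present, ip=10.0.0.8 expiry=14 > clock=10

Answer: 10.0.0.8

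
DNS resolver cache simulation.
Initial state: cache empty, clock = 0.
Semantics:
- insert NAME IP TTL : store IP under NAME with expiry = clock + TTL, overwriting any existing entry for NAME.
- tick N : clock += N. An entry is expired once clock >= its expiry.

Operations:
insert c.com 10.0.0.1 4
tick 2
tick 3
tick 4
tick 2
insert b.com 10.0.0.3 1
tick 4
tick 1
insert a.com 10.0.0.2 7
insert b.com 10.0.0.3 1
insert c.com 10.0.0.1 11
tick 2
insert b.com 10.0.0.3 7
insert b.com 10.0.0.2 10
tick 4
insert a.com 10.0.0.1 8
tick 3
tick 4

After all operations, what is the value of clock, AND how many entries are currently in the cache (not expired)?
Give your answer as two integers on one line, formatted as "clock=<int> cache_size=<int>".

Op 1: insert c.com -> 10.0.0.1 (expiry=0+4=4). clock=0
Op 2: tick 2 -> clock=2.
Op 3: tick 3 -> clock=5. purged={c.com}
Op 4: tick 4 -> clock=9.
Op 5: tick 2 -> clock=11.
Op 6: insert b.com -> 10.0.0.3 (expiry=11+1=12). clock=11
Op 7: tick 4 -> clock=15. purged={b.com}
Op 8: tick 1 -> clock=16.
Op 9: insert a.com -> 10.0.0.2 (expiry=16+7=23). clock=16
Op 10: insert b.com -> 10.0.0.3 (expiry=16+1=17). clock=16
Op 11: insert c.com -> 10.0.0.1 (expiry=16+11=27). clock=16
Op 12: tick 2 -> clock=18. purged={b.com}
Op 13: insert b.com -> 10.0.0.3 (expiry=18+7=25). clock=18
Op 14: insert b.com -> 10.0.0.2 (expiry=18+10=28). clock=18
Op 15: tick 4 -> clock=22.
Op 16: insert a.com -> 10.0.0.1 (expiry=22+8=30). clock=22
Op 17: tick 3 -> clock=25.
Op 18: tick 4 -> clock=29. purged={b.com,c.com}
Final clock = 29
Final cache (unexpired): {a.com} -> size=1

Answer: clock=29 cache_size=1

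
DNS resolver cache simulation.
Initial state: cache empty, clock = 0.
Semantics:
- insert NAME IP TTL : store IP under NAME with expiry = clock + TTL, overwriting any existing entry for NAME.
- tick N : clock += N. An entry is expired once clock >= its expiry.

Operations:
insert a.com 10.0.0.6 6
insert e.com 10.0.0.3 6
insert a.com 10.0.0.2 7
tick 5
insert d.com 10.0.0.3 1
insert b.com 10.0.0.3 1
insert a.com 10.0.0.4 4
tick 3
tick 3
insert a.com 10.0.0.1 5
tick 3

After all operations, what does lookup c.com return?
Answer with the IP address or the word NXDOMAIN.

Op 1: insert a.com -> 10.0.0.6 (expiry=0+6=6). clock=0
Op 2: insert e.com -> 10.0.0.3 (expiry=0+6=6). clock=0
Op 3: insert a.com -> 10.0.0.2 (expiry=0+7=7). clock=0
Op 4: tick 5 -> clock=5.
Op 5: insert d.com -> 10.0.0.3 (expiry=5+1=6). clock=5
Op 6: insert b.com -> 10.0.0.3 (expiry=5+1=6). clock=5
Op 7: insert a.com -> 10.0.0.4 (expiry=5+4=9). clock=5
Op 8: tick 3 -> clock=8. purged={b.com,d.com,e.com}
Op 9: tick 3 -> clock=11. purged={a.com}
Op 10: insert a.com -> 10.0.0.1 (expiry=11+5=16). clock=11
Op 11: tick 3 -> clock=14.
lookup c.com: not in cache (expired or never inserted)

Answer: NXDOMAIN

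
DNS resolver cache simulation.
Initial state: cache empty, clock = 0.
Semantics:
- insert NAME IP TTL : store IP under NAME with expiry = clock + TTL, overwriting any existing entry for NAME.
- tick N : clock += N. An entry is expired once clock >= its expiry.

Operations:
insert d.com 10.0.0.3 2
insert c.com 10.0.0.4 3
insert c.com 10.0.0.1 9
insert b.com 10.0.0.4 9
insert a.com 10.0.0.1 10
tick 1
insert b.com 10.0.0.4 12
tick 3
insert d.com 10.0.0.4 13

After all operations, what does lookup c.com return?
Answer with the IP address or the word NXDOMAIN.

Answer: 10.0.0.1

Derivation:
Op 1: insert d.com -> 10.0.0.3 (expiry=0+2=2). clock=0
Op 2: insert c.com -> 10.0.0.4 (expiry=0+3=3). clock=0
Op 3: insert c.com -> 10.0.0.1 (expiry=0+9=9). clock=0
Op 4: insert b.com -> 10.0.0.4 (expiry=0+9=9). clock=0
Op 5: insert a.com -> 10.0.0.1 (expiry=0+10=10). clock=0
Op 6: tick 1 -> clock=1.
Op 7: insert b.com -> 10.0.0.4 (expiry=1+12=13). clock=1
Op 8: tick 3 -> clock=4. purged={d.com}
Op 9: insert d.com -> 10.0.0.4 (expiry=4+13=17). clock=4
lookup c.com: present, ip=10.0.0.1 expiry=9 > clock=4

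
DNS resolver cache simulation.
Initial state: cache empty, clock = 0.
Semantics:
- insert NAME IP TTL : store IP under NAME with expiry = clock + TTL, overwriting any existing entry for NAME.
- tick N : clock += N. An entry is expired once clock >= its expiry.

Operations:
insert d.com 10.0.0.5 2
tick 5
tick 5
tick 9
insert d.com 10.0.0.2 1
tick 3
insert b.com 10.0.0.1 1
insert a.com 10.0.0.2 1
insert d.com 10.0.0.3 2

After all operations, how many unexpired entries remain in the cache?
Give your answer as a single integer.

Answer: 3

Derivation:
Op 1: insert d.com -> 10.0.0.5 (expiry=0+2=2). clock=0
Op 2: tick 5 -> clock=5. purged={d.com}
Op 3: tick 5 -> clock=10.
Op 4: tick 9 -> clock=19.
Op 5: insert d.com -> 10.0.0.2 (expiry=19+1=20). clock=19
Op 6: tick 3 -> clock=22. purged={d.com}
Op 7: insert b.com -> 10.0.0.1 (expiry=22+1=23). clock=22
Op 8: insert a.com -> 10.0.0.2 (expiry=22+1=23). clock=22
Op 9: insert d.com -> 10.0.0.3 (expiry=22+2=24). clock=22
Final cache (unexpired): {a.com,b.com,d.com} -> size=3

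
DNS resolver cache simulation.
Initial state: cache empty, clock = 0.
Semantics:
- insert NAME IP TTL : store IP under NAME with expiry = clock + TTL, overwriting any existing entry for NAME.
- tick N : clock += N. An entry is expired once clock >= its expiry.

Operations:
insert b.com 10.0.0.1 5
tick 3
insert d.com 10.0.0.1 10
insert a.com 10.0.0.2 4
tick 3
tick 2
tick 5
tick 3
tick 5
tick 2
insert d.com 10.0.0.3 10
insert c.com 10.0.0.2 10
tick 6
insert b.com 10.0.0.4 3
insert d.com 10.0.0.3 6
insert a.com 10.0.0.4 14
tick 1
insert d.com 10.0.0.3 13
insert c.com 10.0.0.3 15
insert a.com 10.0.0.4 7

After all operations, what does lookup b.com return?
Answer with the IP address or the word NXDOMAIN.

Op 1: insert b.com -> 10.0.0.1 (expiry=0+5=5). clock=0
Op 2: tick 3 -> clock=3.
Op 3: insert d.com -> 10.0.0.1 (expiry=3+10=13). clock=3
Op 4: insert a.com -> 10.0.0.2 (expiry=3+4=7). clock=3
Op 5: tick 3 -> clock=6. purged={b.com}
Op 6: tick 2 -> clock=8. purged={a.com}
Op 7: tick 5 -> clock=13. purged={d.com}
Op 8: tick 3 -> clock=16.
Op 9: tick 5 -> clock=21.
Op 10: tick 2 -> clock=23.
Op 11: insert d.com -> 10.0.0.3 (expiry=23+10=33). clock=23
Op 12: insert c.com -> 10.0.0.2 (expiry=23+10=33). clock=23
Op 13: tick 6 -> clock=29.
Op 14: insert b.com -> 10.0.0.4 (expiry=29+3=32). clock=29
Op 15: insert d.com -> 10.0.0.3 (expiry=29+6=35). clock=29
Op 16: insert a.com -> 10.0.0.4 (expiry=29+14=43). clock=29
Op 17: tick 1 -> clock=30.
Op 18: insert d.com -> 10.0.0.3 (expiry=30+13=43). clock=30
Op 19: insert c.com -> 10.0.0.3 (expiry=30+15=45). clock=30
Op 20: insert a.com -> 10.0.0.4 (expiry=30+7=37). clock=30
lookup b.com: present, ip=10.0.0.4 expiry=32 > clock=30

Answer: 10.0.0.4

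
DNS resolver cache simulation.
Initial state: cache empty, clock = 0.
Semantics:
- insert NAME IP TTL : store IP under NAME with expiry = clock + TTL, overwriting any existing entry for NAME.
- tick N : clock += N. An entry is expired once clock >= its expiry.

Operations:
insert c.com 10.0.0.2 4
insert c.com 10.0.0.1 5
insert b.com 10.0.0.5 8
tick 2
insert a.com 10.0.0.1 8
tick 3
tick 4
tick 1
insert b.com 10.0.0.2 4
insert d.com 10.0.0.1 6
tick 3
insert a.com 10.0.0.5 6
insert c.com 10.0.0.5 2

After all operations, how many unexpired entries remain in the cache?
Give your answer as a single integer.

Answer: 4

Derivation:
Op 1: insert c.com -> 10.0.0.2 (expiry=0+4=4). clock=0
Op 2: insert c.com -> 10.0.0.1 (expiry=0+5=5). clock=0
Op 3: insert b.com -> 10.0.0.5 (expiry=0+8=8). clock=0
Op 4: tick 2 -> clock=2.
Op 5: insert a.com -> 10.0.0.1 (expiry=2+8=10). clock=2
Op 6: tick 3 -> clock=5. purged={c.com}
Op 7: tick 4 -> clock=9. purged={b.com}
Op 8: tick 1 -> clock=10. purged={a.com}
Op 9: insert b.com -> 10.0.0.2 (expiry=10+4=14). clock=10
Op 10: insert d.com -> 10.0.0.1 (expiry=10+6=16). clock=10
Op 11: tick 3 -> clock=13.
Op 12: insert a.com -> 10.0.0.5 (expiry=13+6=19). clock=13
Op 13: insert c.com -> 10.0.0.5 (expiry=13+2=15). clock=13
Final cache (unexpired): {a.com,b.com,c.com,d.com} -> size=4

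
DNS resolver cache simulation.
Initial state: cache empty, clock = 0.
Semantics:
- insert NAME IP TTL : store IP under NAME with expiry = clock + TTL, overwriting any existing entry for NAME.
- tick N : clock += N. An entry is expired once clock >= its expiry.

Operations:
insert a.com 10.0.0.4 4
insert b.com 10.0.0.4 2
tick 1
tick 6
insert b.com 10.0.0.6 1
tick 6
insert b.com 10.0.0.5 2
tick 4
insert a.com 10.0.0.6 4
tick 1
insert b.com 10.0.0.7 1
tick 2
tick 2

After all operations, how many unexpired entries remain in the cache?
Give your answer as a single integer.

Op 1: insert a.com -> 10.0.0.4 (expiry=0+4=4). clock=0
Op 2: insert b.com -> 10.0.0.4 (expiry=0+2=2). clock=0
Op 3: tick 1 -> clock=1.
Op 4: tick 6 -> clock=7. purged={a.com,b.com}
Op 5: insert b.com -> 10.0.0.6 (expiry=7+1=8). clock=7
Op 6: tick 6 -> clock=13. purged={b.com}
Op 7: insert b.com -> 10.0.0.5 (expiry=13+2=15). clock=13
Op 8: tick 4 -> clock=17. purged={b.com}
Op 9: insert a.com -> 10.0.0.6 (expiry=17+4=21). clock=17
Op 10: tick 1 -> clock=18.
Op 11: insert b.com -> 10.0.0.7 (expiry=18+1=19). clock=18
Op 12: tick 2 -> clock=20. purged={b.com}
Op 13: tick 2 -> clock=22. purged={a.com}
Final cache (unexpired): {} -> size=0

Answer: 0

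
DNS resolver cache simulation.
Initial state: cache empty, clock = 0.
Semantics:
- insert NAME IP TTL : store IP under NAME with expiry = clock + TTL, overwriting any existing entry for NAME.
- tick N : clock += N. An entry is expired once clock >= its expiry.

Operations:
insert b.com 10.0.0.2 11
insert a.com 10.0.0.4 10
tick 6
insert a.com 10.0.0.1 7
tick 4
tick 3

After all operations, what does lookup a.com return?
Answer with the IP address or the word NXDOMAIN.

Op 1: insert b.com -> 10.0.0.2 (expiry=0+11=11). clock=0
Op 2: insert a.com -> 10.0.0.4 (expiry=0+10=10). clock=0
Op 3: tick 6 -> clock=6.
Op 4: insert a.com -> 10.0.0.1 (expiry=6+7=13). clock=6
Op 5: tick 4 -> clock=10.
Op 6: tick 3 -> clock=13. purged={a.com,b.com}
lookup a.com: not in cache (expired or never inserted)

Answer: NXDOMAIN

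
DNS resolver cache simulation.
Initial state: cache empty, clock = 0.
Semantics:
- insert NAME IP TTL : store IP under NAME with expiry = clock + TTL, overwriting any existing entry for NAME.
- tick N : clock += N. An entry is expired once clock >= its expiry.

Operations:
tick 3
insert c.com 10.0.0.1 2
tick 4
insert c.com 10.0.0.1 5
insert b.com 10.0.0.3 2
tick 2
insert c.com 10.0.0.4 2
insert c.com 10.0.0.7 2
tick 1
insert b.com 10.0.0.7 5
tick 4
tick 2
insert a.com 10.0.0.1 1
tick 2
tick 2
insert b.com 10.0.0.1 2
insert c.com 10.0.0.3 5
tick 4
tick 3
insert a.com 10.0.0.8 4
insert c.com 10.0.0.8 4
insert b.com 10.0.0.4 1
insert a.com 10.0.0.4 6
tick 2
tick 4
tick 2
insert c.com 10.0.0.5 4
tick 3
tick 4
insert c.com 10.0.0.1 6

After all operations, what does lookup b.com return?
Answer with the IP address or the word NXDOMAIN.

Op 1: tick 3 -> clock=3.
Op 2: insert c.com -> 10.0.0.1 (expiry=3+2=5). clock=3
Op 3: tick 4 -> clock=7. purged={c.com}
Op 4: insert c.com -> 10.0.0.1 (expiry=7+5=12). clock=7
Op 5: insert b.com -> 10.0.0.3 (expiry=7+2=9). clock=7
Op 6: tick 2 -> clock=9. purged={b.com}
Op 7: insert c.com -> 10.0.0.4 (expiry=9+2=11). clock=9
Op 8: insert c.com -> 10.0.0.7 (expiry=9+2=11). clock=9
Op 9: tick 1 -> clock=10.
Op 10: insert b.com -> 10.0.0.7 (expiry=10+5=15). clock=10
Op 11: tick 4 -> clock=14. purged={c.com}
Op 12: tick 2 -> clock=16. purged={b.com}
Op 13: insert a.com -> 10.0.0.1 (expiry=16+1=17). clock=16
Op 14: tick 2 -> clock=18. purged={a.com}
Op 15: tick 2 -> clock=20.
Op 16: insert b.com -> 10.0.0.1 (expiry=20+2=22). clock=20
Op 17: insert c.com -> 10.0.0.3 (expiry=20+5=25). clock=20
Op 18: tick 4 -> clock=24. purged={b.com}
Op 19: tick 3 -> clock=27. purged={c.com}
Op 20: insert a.com -> 10.0.0.8 (expiry=27+4=31). clock=27
Op 21: insert c.com -> 10.0.0.8 (expiry=27+4=31). clock=27
Op 22: insert b.com -> 10.0.0.4 (expiry=27+1=28). clock=27
Op 23: insert a.com -> 10.0.0.4 (expiry=27+6=33). clock=27
Op 24: tick 2 -> clock=29. purged={b.com}
Op 25: tick 4 -> clock=33. purged={a.com,c.com}
Op 26: tick 2 -> clock=35.
Op 27: insert c.com -> 10.0.0.5 (expiry=35+4=39). clock=35
Op 28: tick 3 -> clock=38.
Op 29: tick 4 -> clock=42. purged={c.com}
Op 30: insert c.com -> 10.0.0.1 (expiry=42+6=48). clock=42
lookup b.com: not in cache (expired or never inserted)

Answer: NXDOMAIN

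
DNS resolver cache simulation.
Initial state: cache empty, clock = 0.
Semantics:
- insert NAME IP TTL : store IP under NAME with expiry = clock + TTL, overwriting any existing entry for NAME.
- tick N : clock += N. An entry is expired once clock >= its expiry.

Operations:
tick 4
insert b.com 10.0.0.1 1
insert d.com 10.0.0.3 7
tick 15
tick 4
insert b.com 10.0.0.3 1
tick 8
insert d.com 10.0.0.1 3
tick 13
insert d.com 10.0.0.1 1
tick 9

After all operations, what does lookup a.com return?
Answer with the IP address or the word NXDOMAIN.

Op 1: tick 4 -> clock=4.
Op 2: insert b.com -> 10.0.0.1 (expiry=4+1=5). clock=4
Op 3: insert d.com -> 10.0.0.3 (expiry=4+7=11). clock=4
Op 4: tick 15 -> clock=19. purged={b.com,d.com}
Op 5: tick 4 -> clock=23.
Op 6: insert b.com -> 10.0.0.3 (expiry=23+1=24). clock=23
Op 7: tick 8 -> clock=31. purged={b.com}
Op 8: insert d.com -> 10.0.0.1 (expiry=31+3=34). clock=31
Op 9: tick 13 -> clock=44. purged={d.com}
Op 10: insert d.com -> 10.0.0.1 (expiry=44+1=45). clock=44
Op 11: tick 9 -> clock=53. purged={d.com}
lookup a.com: not in cache (expired or never inserted)

Answer: NXDOMAIN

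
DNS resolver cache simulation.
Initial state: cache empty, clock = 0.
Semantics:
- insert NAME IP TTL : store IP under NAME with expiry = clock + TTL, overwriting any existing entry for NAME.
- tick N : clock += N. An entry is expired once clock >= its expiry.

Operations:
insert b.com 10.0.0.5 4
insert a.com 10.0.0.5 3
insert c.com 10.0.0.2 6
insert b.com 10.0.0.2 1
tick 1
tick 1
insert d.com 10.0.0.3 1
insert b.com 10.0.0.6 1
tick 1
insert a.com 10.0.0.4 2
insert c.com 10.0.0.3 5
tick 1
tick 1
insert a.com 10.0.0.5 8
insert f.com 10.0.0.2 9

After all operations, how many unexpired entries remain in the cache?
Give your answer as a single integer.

Answer: 3

Derivation:
Op 1: insert b.com -> 10.0.0.5 (expiry=0+4=4). clock=0
Op 2: insert a.com -> 10.0.0.5 (expiry=0+3=3). clock=0
Op 3: insert c.com -> 10.0.0.2 (expiry=0+6=6). clock=0
Op 4: insert b.com -> 10.0.0.2 (expiry=0+1=1). clock=0
Op 5: tick 1 -> clock=1. purged={b.com}
Op 6: tick 1 -> clock=2.
Op 7: insert d.com -> 10.0.0.3 (expiry=2+1=3). clock=2
Op 8: insert b.com -> 10.0.0.6 (expiry=2+1=3). clock=2
Op 9: tick 1 -> clock=3. purged={a.com,b.com,d.com}
Op 10: insert a.com -> 10.0.0.4 (expiry=3+2=5). clock=3
Op 11: insert c.com -> 10.0.0.3 (expiry=3+5=8). clock=3
Op 12: tick 1 -> clock=4.
Op 13: tick 1 -> clock=5. purged={a.com}
Op 14: insert a.com -> 10.0.0.5 (expiry=5+8=13). clock=5
Op 15: insert f.com -> 10.0.0.2 (expiry=5+9=14). clock=5
Final cache (unexpired): {a.com,c.com,f.com} -> size=3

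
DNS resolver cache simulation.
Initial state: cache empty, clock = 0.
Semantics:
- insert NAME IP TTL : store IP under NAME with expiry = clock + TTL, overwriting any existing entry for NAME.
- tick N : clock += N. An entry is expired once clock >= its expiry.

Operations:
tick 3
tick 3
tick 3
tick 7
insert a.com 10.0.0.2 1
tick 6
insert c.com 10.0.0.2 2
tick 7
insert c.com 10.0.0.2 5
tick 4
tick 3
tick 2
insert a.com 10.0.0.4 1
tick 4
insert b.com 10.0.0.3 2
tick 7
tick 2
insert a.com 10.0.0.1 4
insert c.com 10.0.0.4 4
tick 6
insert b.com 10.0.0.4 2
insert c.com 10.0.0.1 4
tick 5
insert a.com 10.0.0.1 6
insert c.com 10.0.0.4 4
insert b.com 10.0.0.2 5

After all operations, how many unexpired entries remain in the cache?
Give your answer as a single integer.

Op 1: tick 3 -> clock=3.
Op 2: tick 3 -> clock=6.
Op 3: tick 3 -> clock=9.
Op 4: tick 7 -> clock=16.
Op 5: insert a.com -> 10.0.0.2 (expiry=16+1=17). clock=16
Op 6: tick 6 -> clock=22. purged={a.com}
Op 7: insert c.com -> 10.0.0.2 (expiry=22+2=24). clock=22
Op 8: tick 7 -> clock=29. purged={c.com}
Op 9: insert c.com -> 10.0.0.2 (expiry=29+5=34). clock=29
Op 10: tick 4 -> clock=33.
Op 11: tick 3 -> clock=36. purged={c.com}
Op 12: tick 2 -> clock=38.
Op 13: insert a.com -> 10.0.0.4 (expiry=38+1=39). clock=38
Op 14: tick 4 -> clock=42. purged={a.com}
Op 15: insert b.com -> 10.0.0.3 (expiry=42+2=44). clock=42
Op 16: tick 7 -> clock=49. purged={b.com}
Op 17: tick 2 -> clock=51.
Op 18: insert a.com -> 10.0.0.1 (expiry=51+4=55). clock=51
Op 19: insert c.com -> 10.0.0.4 (expiry=51+4=55). clock=51
Op 20: tick 6 -> clock=57. purged={a.com,c.com}
Op 21: insert b.com -> 10.0.0.4 (expiry=57+2=59). clock=57
Op 22: insert c.com -> 10.0.0.1 (expiry=57+4=61). clock=57
Op 23: tick 5 -> clock=62. purged={b.com,c.com}
Op 24: insert a.com -> 10.0.0.1 (expiry=62+6=68). clock=62
Op 25: insert c.com -> 10.0.0.4 (expiry=62+4=66). clock=62
Op 26: insert b.com -> 10.0.0.2 (expiry=62+5=67). clock=62
Final cache (unexpired): {a.com,b.com,c.com} -> size=3

Answer: 3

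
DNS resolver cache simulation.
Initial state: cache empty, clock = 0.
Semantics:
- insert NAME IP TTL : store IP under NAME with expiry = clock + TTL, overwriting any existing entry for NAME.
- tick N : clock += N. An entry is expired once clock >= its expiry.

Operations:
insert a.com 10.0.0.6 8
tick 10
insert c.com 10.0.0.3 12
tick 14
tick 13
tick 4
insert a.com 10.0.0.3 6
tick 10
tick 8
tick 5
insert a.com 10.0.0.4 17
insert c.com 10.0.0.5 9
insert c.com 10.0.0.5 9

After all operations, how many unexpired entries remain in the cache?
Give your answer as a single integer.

Op 1: insert a.com -> 10.0.0.6 (expiry=0+8=8). clock=0
Op 2: tick 10 -> clock=10. purged={a.com}
Op 3: insert c.com -> 10.0.0.3 (expiry=10+12=22). clock=10
Op 4: tick 14 -> clock=24. purged={c.com}
Op 5: tick 13 -> clock=37.
Op 6: tick 4 -> clock=41.
Op 7: insert a.com -> 10.0.0.3 (expiry=41+6=47). clock=41
Op 8: tick 10 -> clock=51. purged={a.com}
Op 9: tick 8 -> clock=59.
Op 10: tick 5 -> clock=64.
Op 11: insert a.com -> 10.0.0.4 (expiry=64+17=81). clock=64
Op 12: insert c.com -> 10.0.0.5 (expiry=64+9=73). clock=64
Op 13: insert c.com -> 10.0.0.5 (expiry=64+9=73). clock=64
Final cache (unexpired): {a.com,c.com} -> size=2

Answer: 2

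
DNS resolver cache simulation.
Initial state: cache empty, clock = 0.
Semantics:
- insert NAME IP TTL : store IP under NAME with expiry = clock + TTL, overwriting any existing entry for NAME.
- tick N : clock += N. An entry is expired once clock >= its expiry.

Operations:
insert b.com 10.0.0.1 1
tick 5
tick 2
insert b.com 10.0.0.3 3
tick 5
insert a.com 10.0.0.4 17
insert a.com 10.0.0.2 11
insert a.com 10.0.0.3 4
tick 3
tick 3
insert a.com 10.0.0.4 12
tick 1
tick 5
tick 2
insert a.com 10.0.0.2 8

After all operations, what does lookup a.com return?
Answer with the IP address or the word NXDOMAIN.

Op 1: insert b.com -> 10.0.0.1 (expiry=0+1=1). clock=0
Op 2: tick 5 -> clock=5. purged={b.com}
Op 3: tick 2 -> clock=7.
Op 4: insert b.com -> 10.0.0.3 (expiry=7+3=10). clock=7
Op 5: tick 5 -> clock=12. purged={b.com}
Op 6: insert a.com -> 10.0.0.4 (expiry=12+17=29). clock=12
Op 7: insert a.com -> 10.0.0.2 (expiry=12+11=23). clock=12
Op 8: insert a.com -> 10.0.0.3 (expiry=12+4=16). clock=12
Op 9: tick 3 -> clock=15.
Op 10: tick 3 -> clock=18. purged={a.com}
Op 11: insert a.com -> 10.0.0.4 (expiry=18+12=30). clock=18
Op 12: tick 1 -> clock=19.
Op 13: tick 5 -> clock=24.
Op 14: tick 2 -> clock=26.
Op 15: insert a.com -> 10.0.0.2 (expiry=26+8=34). clock=26
lookup a.com: present, ip=10.0.0.2 expiry=34 > clock=26

Answer: 10.0.0.2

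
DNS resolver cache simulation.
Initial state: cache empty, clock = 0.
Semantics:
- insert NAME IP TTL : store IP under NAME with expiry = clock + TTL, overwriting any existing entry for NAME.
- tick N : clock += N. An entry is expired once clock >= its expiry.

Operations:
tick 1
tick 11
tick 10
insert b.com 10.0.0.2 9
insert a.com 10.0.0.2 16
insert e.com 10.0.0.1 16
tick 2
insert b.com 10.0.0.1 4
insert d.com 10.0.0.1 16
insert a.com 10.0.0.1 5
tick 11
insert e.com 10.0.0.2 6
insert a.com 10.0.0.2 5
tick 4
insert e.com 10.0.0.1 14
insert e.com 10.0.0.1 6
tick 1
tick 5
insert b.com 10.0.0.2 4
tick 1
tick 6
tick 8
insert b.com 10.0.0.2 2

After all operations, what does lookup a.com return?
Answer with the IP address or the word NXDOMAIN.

Answer: NXDOMAIN

Derivation:
Op 1: tick 1 -> clock=1.
Op 2: tick 11 -> clock=12.
Op 3: tick 10 -> clock=22.
Op 4: insert b.com -> 10.0.0.2 (expiry=22+9=31). clock=22
Op 5: insert a.com -> 10.0.0.2 (expiry=22+16=38). clock=22
Op 6: insert e.com -> 10.0.0.1 (expiry=22+16=38). clock=22
Op 7: tick 2 -> clock=24.
Op 8: insert b.com -> 10.0.0.1 (expiry=24+4=28). clock=24
Op 9: insert d.com -> 10.0.0.1 (expiry=24+16=40). clock=24
Op 10: insert a.com -> 10.0.0.1 (expiry=24+5=29). clock=24
Op 11: tick 11 -> clock=35. purged={a.com,b.com}
Op 12: insert e.com -> 10.0.0.2 (expiry=35+6=41). clock=35
Op 13: insert a.com -> 10.0.0.2 (expiry=35+5=40). clock=35
Op 14: tick 4 -> clock=39.
Op 15: insert e.com -> 10.0.0.1 (expiry=39+14=53). clock=39
Op 16: insert e.com -> 10.0.0.1 (expiry=39+6=45). clock=39
Op 17: tick 1 -> clock=40. purged={a.com,d.com}
Op 18: tick 5 -> clock=45. purged={e.com}
Op 19: insert b.com -> 10.0.0.2 (expiry=45+4=49). clock=45
Op 20: tick 1 -> clock=46.
Op 21: tick 6 -> clock=52. purged={b.com}
Op 22: tick 8 -> clock=60.
Op 23: insert b.com -> 10.0.0.2 (expiry=60+2=62). clock=60
lookup a.com: not in cache (expired or never inserted)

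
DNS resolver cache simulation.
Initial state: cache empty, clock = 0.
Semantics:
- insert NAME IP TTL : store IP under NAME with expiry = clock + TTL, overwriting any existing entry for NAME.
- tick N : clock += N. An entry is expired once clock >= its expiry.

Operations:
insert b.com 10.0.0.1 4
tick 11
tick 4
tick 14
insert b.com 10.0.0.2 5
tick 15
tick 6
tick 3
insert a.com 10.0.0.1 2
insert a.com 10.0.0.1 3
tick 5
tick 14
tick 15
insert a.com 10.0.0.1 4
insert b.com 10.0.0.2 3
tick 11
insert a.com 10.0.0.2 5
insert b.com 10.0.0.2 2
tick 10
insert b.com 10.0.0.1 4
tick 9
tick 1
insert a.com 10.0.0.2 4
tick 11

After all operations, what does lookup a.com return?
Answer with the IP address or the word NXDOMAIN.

Op 1: insert b.com -> 10.0.0.1 (expiry=0+4=4). clock=0
Op 2: tick 11 -> clock=11. purged={b.com}
Op 3: tick 4 -> clock=15.
Op 4: tick 14 -> clock=29.
Op 5: insert b.com -> 10.0.0.2 (expiry=29+5=34). clock=29
Op 6: tick 15 -> clock=44. purged={b.com}
Op 7: tick 6 -> clock=50.
Op 8: tick 3 -> clock=53.
Op 9: insert a.com -> 10.0.0.1 (expiry=53+2=55). clock=53
Op 10: insert a.com -> 10.0.0.1 (expiry=53+3=56). clock=53
Op 11: tick 5 -> clock=58. purged={a.com}
Op 12: tick 14 -> clock=72.
Op 13: tick 15 -> clock=87.
Op 14: insert a.com -> 10.0.0.1 (expiry=87+4=91). clock=87
Op 15: insert b.com -> 10.0.0.2 (expiry=87+3=90). clock=87
Op 16: tick 11 -> clock=98. purged={a.com,b.com}
Op 17: insert a.com -> 10.0.0.2 (expiry=98+5=103). clock=98
Op 18: insert b.com -> 10.0.0.2 (expiry=98+2=100). clock=98
Op 19: tick 10 -> clock=108. purged={a.com,b.com}
Op 20: insert b.com -> 10.0.0.1 (expiry=108+4=112). clock=108
Op 21: tick 9 -> clock=117. purged={b.com}
Op 22: tick 1 -> clock=118.
Op 23: insert a.com -> 10.0.0.2 (expiry=118+4=122). clock=118
Op 24: tick 11 -> clock=129. purged={a.com}
lookup a.com: not in cache (expired or never inserted)

Answer: NXDOMAIN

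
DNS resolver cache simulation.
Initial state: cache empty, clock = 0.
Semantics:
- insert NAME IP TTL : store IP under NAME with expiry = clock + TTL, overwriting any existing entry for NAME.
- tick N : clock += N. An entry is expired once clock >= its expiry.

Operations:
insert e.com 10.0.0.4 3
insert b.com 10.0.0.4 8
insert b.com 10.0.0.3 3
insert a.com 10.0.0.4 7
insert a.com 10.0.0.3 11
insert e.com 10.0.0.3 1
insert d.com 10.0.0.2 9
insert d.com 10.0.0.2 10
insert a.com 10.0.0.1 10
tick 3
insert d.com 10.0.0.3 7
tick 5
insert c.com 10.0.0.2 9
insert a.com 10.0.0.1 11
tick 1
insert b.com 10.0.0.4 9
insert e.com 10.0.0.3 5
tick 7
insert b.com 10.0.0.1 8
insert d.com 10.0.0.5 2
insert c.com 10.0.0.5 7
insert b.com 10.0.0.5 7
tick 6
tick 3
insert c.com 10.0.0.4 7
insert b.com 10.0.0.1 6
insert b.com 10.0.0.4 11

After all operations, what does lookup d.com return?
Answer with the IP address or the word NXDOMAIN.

Answer: NXDOMAIN

Derivation:
Op 1: insert e.com -> 10.0.0.4 (expiry=0+3=3). clock=0
Op 2: insert b.com -> 10.0.0.4 (expiry=0+8=8). clock=0
Op 3: insert b.com -> 10.0.0.3 (expiry=0+3=3). clock=0
Op 4: insert a.com -> 10.0.0.4 (expiry=0+7=7). clock=0
Op 5: insert a.com -> 10.0.0.3 (expiry=0+11=11). clock=0
Op 6: insert e.com -> 10.0.0.3 (expiry=0+1=1). clock=0
Op 7: insert d.com -> 10.0.0.2 (expiry=0+9=9). clock=0
Op 8: insert d.com -> 10.0.0.2 (expiry=0+10=10). clock=0
Op 9: insert a.com -> 10.0.0.1 (expiry=0+10=10). clock=0
Op 10: tick 3 -> clock=3. purged={b.com,e.com}
Op 11: insert d.com -> 10.0.0.3 (expiry=3+7=10). clock=3
Op 12: tick 5 -> clock=8.
Op 13: insert c.com -> 10.0.0.2 (expiry=8+9=17). clock=8
Op 14: insert a.com -> 10.0.0.1 (expiry=8+11=19). clock=8
Op 15: tick 1 -> clock=9.
Op 16: insert b.com -> 10.0.0.4 (expiry=9+9=18). clock=9
Op 17: insert e.com -> 10.0.0.3 (expiry=9+5=14). clock=9
Op 18: tick 7 -> clock=16. purged={d.com,e.com}
Op 19: insert b.com -> 10.0.0.1 (expiry=16+8=24). clock=16
Op 20: insert d.com -> 10.0.0.5 (expiry=16+2=18). clock=16
Op 21: insert c.com -> 10.0.0.5 (expiry=16+7=23). clock=16
Op 22: insert b.com -> 10.0.0.5 (expiry=16+7=23). clock=16
Op 23: tick 6 -> clock=22. purged={a.com,d.com}
Op 24: tick 3 -> clock=25. purged={b.com,c.com}
Op 25: insert c.com -> 10.0.0.4 (expiry=25+7=32). clock=25
Op 26: insert b.com -> 10.0.0.1 (expiry=25+6=31). clock=25
Op 27: insert b.com -> 10.0.0.4 (expiry=25+11=36). clock=25
lookup d.com: not in cache (expired or never inserted)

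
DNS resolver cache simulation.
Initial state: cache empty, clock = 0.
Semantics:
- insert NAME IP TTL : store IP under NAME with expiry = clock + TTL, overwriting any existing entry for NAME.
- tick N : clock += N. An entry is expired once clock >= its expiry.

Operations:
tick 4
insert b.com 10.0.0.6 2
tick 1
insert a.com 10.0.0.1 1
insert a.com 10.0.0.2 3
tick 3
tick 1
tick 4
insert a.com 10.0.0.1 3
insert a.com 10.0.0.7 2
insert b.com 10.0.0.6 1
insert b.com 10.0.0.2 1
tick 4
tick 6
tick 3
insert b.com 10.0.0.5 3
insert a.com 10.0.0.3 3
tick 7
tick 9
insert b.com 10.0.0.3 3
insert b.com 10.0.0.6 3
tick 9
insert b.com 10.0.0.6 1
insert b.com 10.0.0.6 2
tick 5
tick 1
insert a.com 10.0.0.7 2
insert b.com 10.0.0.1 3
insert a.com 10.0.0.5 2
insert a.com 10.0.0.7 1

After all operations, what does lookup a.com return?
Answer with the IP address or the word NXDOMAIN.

Op 1: tick 4 -> clock=4.
Op 2: insert b.com -> 10.0.0.6 (expiry=4+2=6). clock=4
Op 3: tick 1 -> clock=5.
Op 4: insert a.com -> 10.0.0.1 (expiry=5+1=6). clock=5
Op 5: insert a.com -> 10.0.0.2 (expiry=5+3=8). clock=5
Op 6: tick 3 -> clock=8. purged={a.com,b.com}
Op 7: tick 1 -> clock=9.
Op 8: tick 4 -> clock=13.
Op 9: insert a.com -> 10.0.0.1 (expiry=13+3=16). clock=13
Op 10: insert a.com -> 10.0.0.7 (expiry=13+2=15). clock=13
Op 11: insert b.com -> 10.0.0.6 (expiry=13+1=14). clock=13
Op 12: insert b.com -> 10.0.0.2 (expiry=13+1=14). clock=13
Op 13: tick 4 -> clock=17. purged={a.com,b.com}
Op 14: tick 6 -> clock=23.
Op 15: tick 3 -> clock=26.
Op 16: insert b.com -> 10.0.0.5 (expiry=26+3=29). clock=26
Op 17: insert a.com -> 10.0.0.3 (expiry=26+3=29). clock=26
Op 18: tick 7 -> clock=33. purged={a.com,b.com}
Op 19: tick 9 -> clock=42.
Op 20: insert b.com -> 10.0.0.3 (expiry=42+3=45). clock=42
Op 21: insert b.com -> 10.0.0.6 (expiry=42+3=45). clock=42
Op 22: tick 9 -> clock=51. purged={b.com}
Op 23: insert b.com -> 10.0.0.6 (expiry=51+1=52). clock=51
Op 24: insert b.com -> 10.0.0.6 (expiry=51+2=53). clock=51
Op 25: tick 5 -> clock=56. purged={b.com}
Op 26: tick 1 -> clock=57.
Op 27: insert a.com -> 10.0.0.7 (expiry=57+2=59). clock=57
Op 28: insert b.com -> 10.0.0.1 (expiry=57+3=60). clock=57
Op 29: insert a.com -> 10.0.0.5 (expiry=57+2=59). clock=57
Op 30: insert a.com -> 10.0.0.7 (expiry=57+1=58). clock=57
lookup a.com: present, ip=10.0.0.7 expiry=58 > clock=57

Answer: 10.0.0.7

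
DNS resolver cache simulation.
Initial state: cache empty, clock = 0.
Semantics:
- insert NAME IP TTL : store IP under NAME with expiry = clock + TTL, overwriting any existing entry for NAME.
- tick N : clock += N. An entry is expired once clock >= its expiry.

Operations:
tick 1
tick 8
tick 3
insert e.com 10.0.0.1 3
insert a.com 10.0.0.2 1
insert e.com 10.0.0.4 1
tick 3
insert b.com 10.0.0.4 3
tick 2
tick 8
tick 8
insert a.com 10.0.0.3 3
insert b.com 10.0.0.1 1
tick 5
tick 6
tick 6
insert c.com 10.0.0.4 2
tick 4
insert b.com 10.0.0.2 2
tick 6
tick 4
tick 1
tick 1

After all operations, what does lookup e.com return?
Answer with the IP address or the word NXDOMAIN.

Op 1: tick 1 -> clock=1.
Op 2: tick 8 -> clock=9.
Op 3: tick 3 -> clock=12.
Op 4: insert e.com -> 10.0.0.1 (expiry=12+3=15). clock=12
Op 5: insert a.com -> 10.0.0.2 (expiry=12+1=13). clock=12
Op 6: insert e.com -> 10.0.0.4 (expiry=12+1=13). clock=12
Op 7: tick 3 -> clock=15. purged={a.com,e.com}
Op 8: insert b.com -> 10.0.0.4 (expiry=15+3=18). clock=15
Op 9: tick 2 -> clock=17.
Op 10: tick 8 -> clock=25. purged={b.com}
Op 11: tick 8 -> clock=33.
Op 12: insert a.com -> 10.0.0.3 (expiry=33+3=36). clock=33
Op 13: insert b.com -> 10.0.0.1 (expiry=33+1=34). clock=33
Op 14: tick 5 -> clock=38. purged={a.com,b.com}
Op 15: tick 6 -> clock=44.
Op 16: tick 6 -> clock=50.
Op 17: insert c.com -> 10.0.0.4 (expiry=50+2=52). clock=50
Op 18: tick 4 -> clock=54. purged={c.com}
Op 19: insert b.com -> 10.0.0.2 (expiry=54+2=56). clock=54
Op 20: tick 6 -> clock=60. purged={b.com}
Op 21: tick 4 -> clock=64.
Op 22: tick 1 -> clock=65.
Op 23: tick 1 -> clock=66.
lookup e.com: not in cache (expired or never inserted)

Answer: NXDOMAIN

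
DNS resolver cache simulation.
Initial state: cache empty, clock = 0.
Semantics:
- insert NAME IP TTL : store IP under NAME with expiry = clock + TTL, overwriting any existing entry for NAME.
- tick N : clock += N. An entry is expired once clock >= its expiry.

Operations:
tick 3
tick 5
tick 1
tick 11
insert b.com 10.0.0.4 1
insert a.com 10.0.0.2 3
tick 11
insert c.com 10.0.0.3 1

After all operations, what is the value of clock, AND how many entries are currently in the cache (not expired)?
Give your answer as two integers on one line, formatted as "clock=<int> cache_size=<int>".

Answer: clock=31 cache_size=1

Derivation:
Op 1: tick 3 -> clock=3.
Op 2: tick 5 -> clock=8.
Op 3: tick 1 -> clock=9.
Op 4: tick 11 -> clock=20.
Op 5: insert b.com -> 10.0.0.4 (expiry=20+1=21). clock=20
Op 6: insert a.com -> 10.0.0.2 (expiry=20+3=23). clock=20
Op 7: tick 11 -> clock=31. purged={a.com,b.com}
Op 8: insert c.com -> 10.0.0.3 (expiry=31+1=32). clock=31
Final clock = 31
Final cache (unexpired): {c.com} -> size=1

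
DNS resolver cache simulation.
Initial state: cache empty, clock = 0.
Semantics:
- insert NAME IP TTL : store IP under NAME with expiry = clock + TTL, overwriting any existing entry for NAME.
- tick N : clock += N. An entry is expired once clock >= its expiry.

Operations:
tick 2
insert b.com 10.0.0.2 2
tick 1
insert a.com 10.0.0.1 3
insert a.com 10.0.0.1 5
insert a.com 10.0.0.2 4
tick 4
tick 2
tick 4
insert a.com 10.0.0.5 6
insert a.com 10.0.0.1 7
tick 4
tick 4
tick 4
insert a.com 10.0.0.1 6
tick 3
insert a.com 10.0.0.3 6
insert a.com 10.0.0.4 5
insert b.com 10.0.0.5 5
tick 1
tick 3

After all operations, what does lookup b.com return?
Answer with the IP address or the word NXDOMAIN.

Answer: 10.0.0.5

Derivation:
Op 1: tick 2 -> clock=2.
Op 2: insert b.com -> 10.0.0.2 (expiry=2+2=4). clock=2
Op 3: tick 1 -> clock=3.
Op 4: insert a.com -> 10.0.0.1 (expiry=3+3=6). clock=3
Op 5: insert a.com -> 10.0.0.1 (expiry=3+5=8). clock=3
Op 6: insert a.com -> 10.0.0.2 (expiry=3+4=7). clock=3
Op 7: tick 4 -> clock=7. purged={a.com,b.com}
Op 8: tick 2 -> clock=9.
Op 9: tick 4 -> clock=13.
Op 10: insert a.com -> 10.0.0.5 (expiry=13+6=19). clock=13
Op 11: insert a.com -> 10.0.0.1 (expiry=13+7=20). clock=13
Op 12: tick 4 -> clock=17.
Op 13: tick 4 -> clock=21. purged={a.com}
Op 14: tick 4 -> clock=25.
Op 15: insert a.com -> 10.0.0.1 (expiry=25+6=31). clock=25
Op 16: tick 3 -> clock=28.
Op 17: insert a.com -> 10.0.0.3 (expiry=28+6=34). clock=28
Op 18: insert a.com -> 10.0.0.4 (expiry=28+5=33). clock=28
Op 19: insert b.com -> 10.0.0.5 (expiry=28+5=33). clock=28
Op 20: tick 1 -> clock=29.
Op 21: tick 3 -> clock=32.
lookup b.com: present, ip=10.0.0.5 expiry=33 > clock=32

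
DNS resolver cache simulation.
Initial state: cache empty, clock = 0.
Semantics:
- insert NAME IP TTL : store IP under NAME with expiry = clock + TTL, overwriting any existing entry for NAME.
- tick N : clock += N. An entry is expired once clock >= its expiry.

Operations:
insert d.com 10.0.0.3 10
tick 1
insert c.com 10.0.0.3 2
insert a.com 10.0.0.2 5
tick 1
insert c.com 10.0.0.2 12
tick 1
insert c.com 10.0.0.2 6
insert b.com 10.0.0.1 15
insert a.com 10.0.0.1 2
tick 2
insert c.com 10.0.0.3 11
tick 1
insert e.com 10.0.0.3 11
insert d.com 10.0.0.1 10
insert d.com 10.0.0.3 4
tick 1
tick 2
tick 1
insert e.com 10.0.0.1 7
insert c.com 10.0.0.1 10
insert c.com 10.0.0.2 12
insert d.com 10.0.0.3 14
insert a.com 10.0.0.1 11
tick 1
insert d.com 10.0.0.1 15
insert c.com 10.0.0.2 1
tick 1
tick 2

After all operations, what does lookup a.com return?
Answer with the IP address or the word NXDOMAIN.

Op 1: insert d.com -> 10.0.0.3 (expiry=0+10=10). clock=0
Op 2: tick 1 -> clock=1.
Op 3: insert c.com -> 10.0.0.3 (expiry=1+2=3). clock=1
Op 4: insert a.com -> 10.0.0.2 (expiry=1+5=6). clock=1
Op 5: tick 1 -> clock=2.
Op 6: insert c.com -> 10.0.0.2 (expiry=2+12=14). clock=2
Op 7: tick 1 -> clock=3.
Op 8: insert c.com -> 10.0.0.2 (expiry=3+6=9). clock=3
Op 9: insert b.com -> 10.0.0.1 (expiry=3+15=18). clock=3
Op 10: insert a.com -> 10.0.0.1 (expiry=3+2=5). clock=3
Op 11: tick 2 -> clock=5. purged={a.com}
Op 12: insert c.com -> 10.0.0.3 (expiry=5+11=16). clock=5
Op 13: tick 1 -> clock=6.
Op 14: insert e.com -> 10.0.0.3 (expiry=6+11=17). clock=6
Op 15: insert d.com -> 10.0.0.1 (expiry=6+10=16). clock=6
Op 16: insert d.com -> 10.0.0.3 (expiry=6+4=10). clock=6
Op 17: tick 1 -> clock=7.
Op 18: tick 2 -> clock=9.
Op 19: tick 1 -> clock=10. purged={d.com}
Op 20: insert e.com -> 10.0.0.1 (expiry=10+7=17). clock=10
Op 21: insert c.com -> 10.0.0.1 (expiry=10+10=20). clock=10
Op 22: insert c.com -> 10.0.0.2 (expiry=10+12=22). clock=10
Op 23: insert d.com -> 10.0.0.3 (expiry=10+14=24). clock=10
Op 24: insert a.com -> 10.0.0.1 (expiry=10+11=21). clock=10
Op 25: tick 1 -> clock=11.
Op 26: insert d.com -> 10.0.0.1 (expiry=11+15=26). clock=11
Op 27: insert c.com -> 10.0.0.2 (expiry=11+1=12). clock=11
Op 28: tick 1 -> clock=12. purged={c.com}
Op 29: tick 2 -> clock=14.
lookup a.com: present, ip=10.0.0.1 expiry=21 > clock=14

Answer: 10.0.0.1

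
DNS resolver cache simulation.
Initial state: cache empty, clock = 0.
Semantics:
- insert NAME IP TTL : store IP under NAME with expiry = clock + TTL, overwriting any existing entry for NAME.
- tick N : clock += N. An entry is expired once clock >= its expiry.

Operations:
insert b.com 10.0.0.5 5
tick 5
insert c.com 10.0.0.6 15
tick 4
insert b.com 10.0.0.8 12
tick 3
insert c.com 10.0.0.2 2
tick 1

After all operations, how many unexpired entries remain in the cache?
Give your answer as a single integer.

Answer: 2

Derivation:
Op 1: insert b.com -> 10.0.0.5 (expiry=0+5=5). clock=0
Op 2: tick 5 -> clock=5. purged={b.com}
Op 3: insert c.com -> 10.0.0.6 (expiry=5+15=20). clock=5
Op 4: tick 4 -> clock=9.
Op 5: insert b.com -> 10.0.0.8 (expiry=9+12=21). clock=9
Op 6: tick 3 -> clock=12.
Op 7: insert c.com -> 10.0.0.2 (expiry=12+2=14). clock=12
Op 8: tick 1 -> clock=13.
Final cache (unexpired): {b.com,c.com} -> size=2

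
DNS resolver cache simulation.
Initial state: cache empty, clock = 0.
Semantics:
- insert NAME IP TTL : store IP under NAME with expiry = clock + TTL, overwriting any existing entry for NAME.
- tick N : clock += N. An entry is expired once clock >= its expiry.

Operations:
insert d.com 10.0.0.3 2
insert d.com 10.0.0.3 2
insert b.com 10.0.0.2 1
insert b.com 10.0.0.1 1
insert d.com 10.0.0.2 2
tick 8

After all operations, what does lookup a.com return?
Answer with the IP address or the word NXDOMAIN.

Op 1: insert d.com -> 10.0.0.3 (expiry=0+2=2). clock=0
Op 2: insert d.com -> 10.0.0.3 (expiry=0+2=2). clock=0
Op 3: insert b.com -> 10.0.0.2 (expiry=0+1=1). clock=0
Op 4: insert b.com -> 10.0.0.1 (expiry=0+1=1). clock=0
Op 5: insert d.com -> 10.0.0.2 (expiry=0+2=2). clock=0
Op 6: tick 8 -> clock=8. purged={b.com,d.com}
lookup a.com: not in cache (expired or never inserted)

Answer: NXDOMAIN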